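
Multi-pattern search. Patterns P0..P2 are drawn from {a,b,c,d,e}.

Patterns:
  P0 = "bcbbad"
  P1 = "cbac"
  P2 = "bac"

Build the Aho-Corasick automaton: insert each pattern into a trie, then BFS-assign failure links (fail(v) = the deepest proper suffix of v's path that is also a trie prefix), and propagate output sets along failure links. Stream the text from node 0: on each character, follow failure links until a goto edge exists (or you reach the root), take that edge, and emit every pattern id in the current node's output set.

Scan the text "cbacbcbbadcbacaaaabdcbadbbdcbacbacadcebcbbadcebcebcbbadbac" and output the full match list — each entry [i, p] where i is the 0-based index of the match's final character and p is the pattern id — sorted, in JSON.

Build automaton:
Trie (insert patterns):
  0='ε' goto b→1 c→7
  1='b' goto a→11 c→2
  2='bc' goto b→3
  3='bcb' goto b→4
  4='bcbb' goto a→5
  5='bcbba' goto d→6
  6='bcbbad' goto ·  [P0 ends]
  7='c' goto b→8
  8='cb' goto a→9
  9='cba' goto c→10
  10='cbac' goto ·  [P1 ends]
  11='ba' goto c→12
  12='bac' goto ·  [P2 ends]

BFS fail/out derivation:
  n1('b'): parent n0 fail=0; on 'b' 0 → fail=0;  out ∅∪∅=∅
  n7('c'): parent n0 fail=0; on 'c' 0 → fail=0;  out ∅∪∅=∅
  n2('bc'): parent n1 fail=0; on 'c' 0 → fail=7;  out ∅∪∅=∅
  n8('cb'): parent n7 fail=0; on 'b' 0 → fail=1;  out ∅∪∅=∅
  n11('ba'): parent n1 fail=0; on 'a' 0 → fail=0;  out ∅∪∅=∅
  n3('bcb'): parent n2 fail=7; on 'b' 7 → fail=8;  out ∅∪∅=∅
  n9('cba'): parent n8 fail=1; on 'a' 1 → fail=11;  out ∅∪∅=∅
  n12('bac'): parent n11 fail=0; on 'c' 0 → fail=7;  out {2}∪∅={2}
  n4('bcbb'): parent n3 fail=8; on 'b' 8→1→0 → fail=1;  out ∅∪∅=∅
  n10('cbac'): parent n9 fail=11; on 'c' 11 → fail=12;  out {1}∪{2}={1,2}
  n5('bcbba'): parent n4 fail=1; on 'a' 1 → fail=11;  out ∅∪∅=∅
  n6('bcbbad'): parent n5 fail=11; on 'd' 11→0 → fail=0;  out {0}∪∅={0}

Scan:
[0] read 'c'  n0⇒n7
[1] read 'b'  n7⇒n8
[2] read 'a'  n8⇒n9
[3] read 'c'  n9⇒n10  ** P1@[0:3],P2@[1:3]
[4] read 'b'  n10⇒n8 (fail-walked)
[5] read 'c'  n8⇒n2 (fail-walked)
[6] read 'b'  n2⇒n3
[7] read 'b'  n3⇒n4
[8] read 'a'  n4⇒n5
[9] read 'd'  n5⇒n6  ** P0@[4:9]
[10] read 'c'  n6⇒n7 (fail-walked)
[11] read 'b'  n7⇒n8
[12] read 'a'  n8⇒n9
[13] read 'c'  n9⇒n10  ** P1@[10:13],P2@[11:13]
[14] read 'a'  n10⇒n0 (fail-walked)
[15] read 'a'  n0⇒n0
[16] read 'a'  n0⇒n0
[17] read 'a'  n0⇒n0
[18] read 'b'  n0⇒n1
[19] read 'd'  n1⇒n0 (fail-walked)
[20] read 'c'  n0⇒n7
[21] read 'b'  n7⇒n8
[22] read 'a'  n8⇒n9
[23] read 'd'  n9⇒n0 (fail-walked)
[24] read 'b'  n0⇒n1
[25] read 'b'  n1⇒n1 (fail-walked)
[26] read 'd'  n1⇒n0 (fail-walked)
[27] read 'c'  n0⇒n7
[28] read 'b'  n7⇒n8
[29] read 'a'  n8⇒n9
[30] read 'c'  n9⇒n10  ** P1@[27:30],P2@[28:30]
[31] read 'b'  n10⇒n8 (fail-walked)
[32] read 'a'  n8⇒n9
[33] read 'c'  n9⇒n10  ** P1@[30:33],P2@[31:33]
[34] read 'a'  n10⇒n0 (fail-walked)
[35] read 'd'  n0⇒n0
[36] read 'c'  n0⇒n7
[37] read 'e'  n7⇒n0 (fail-walked)
[38] read 'b'  n0⇒n1
[39] read 'c'  n1⇒n2
[40] read 'b'  n2⇒n3
[41] read 'b'  n3⇒n4
[42] read 'a'  n4⇒n5
[43] read 'd'  n5⇒n6  ** P0@[38:43]
[44] read 'c'  n6⇒n7 (fail-walked)
[45] read 'e'  n7⇒n0 (fail-walked)
[46] read 'b'  n0⇒n1
[47] read 'c'  n1⇒n2
[48] read 'e'  n2⇒n0 (fail-walked)
[49] read 'b'  n0⇒n1
[50] read 'c'  n1⇒n2
[51] read 'b'  n2⇒n3
[52] read 'b'  n3⇒n4
[53] read 'a'  n4⇒n5
[54] read 'd'  n5⇒n6  ** P0@[49:54]
[55] read 'b'  n6⇒n1 (fail-walked)
[56] read 'a'  n1⇒n11
[57] read 'c'  n11⇒n12  ** P2@[55:57]

Matches: [[3,1],[3,2],[9,0],[13,1],[13,2],[30,1],[30,2],[33,1],[33,2],[43,0],[54,0],[57,2]]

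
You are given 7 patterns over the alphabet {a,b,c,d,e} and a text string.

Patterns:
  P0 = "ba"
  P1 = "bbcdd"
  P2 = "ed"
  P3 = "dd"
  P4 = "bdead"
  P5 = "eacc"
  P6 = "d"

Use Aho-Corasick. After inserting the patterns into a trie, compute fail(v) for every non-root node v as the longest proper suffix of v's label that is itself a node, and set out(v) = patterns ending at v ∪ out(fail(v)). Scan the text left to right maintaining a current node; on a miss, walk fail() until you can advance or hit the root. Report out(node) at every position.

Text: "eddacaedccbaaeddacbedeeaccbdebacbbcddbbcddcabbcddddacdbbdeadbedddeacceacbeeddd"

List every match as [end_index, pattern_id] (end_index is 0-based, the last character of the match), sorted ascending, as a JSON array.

Construct AC machine:
Trie nodes:
  n0 'ε': b→1 d→9 e→7
  n1 'b': a→2 b→3 d→11
  n2 'ba': ·  ←P0
  n3 'bb': c→4
  n4 'bbc': d→5
  n5 'bbcd': d→6
  n6 'bbcdd': ·  ←P1
  n7 'e': a→15 d→8
  n8 'ed': ·  ←P2
  n9 'd': d→10  ←P6
  n10 'dd': ·  ←P3
  n11 'bd': e→12
  n12 'bde': a→13
  n13 'bdea': d→14
  n14 'bdead': ·  ←P4
  n15 'ea': c→16
  n16 'eac': c→17
  n17 'eacc': ·  ←P5

Failure links (BFS by depth):
  fail(1) 'b': from fail(0)=0 chase 'b': 0 ⇒ 0;  out=∅∪out(0)=∅
  fail(7) 'e': from fail(0)=0 chase 'e': 0 ⇒ 0;  out=∅∪out(0)=∅
  fail(9) 'd': from fail(0)=0 chase 'd': 0 ⇒ 0;  out={6}∪out(0)={6}
  fail(2) 'ba': from fail(1)=0 chase 'a': 0 ⇒ 0;  out={0}∪out(0)={0}
  fail(3) 'bb': from fail(1)=0 chase 'b': 0 ⇒ 1;  out=∅∪out(1)=∅
  fail(8) 'ed': from fail(7)=0 chase 'd': 0 ⇒ 9;  out={2}∪out(9)={2,6}
  fail(10) 'dd': from fail(9)=0 chase 'd': 0 ⇒ 9;  out={3}∪out(9)={3,6}
  fail(11) 'bd': from fail(1)=0 chase 'd': 0 ⇒ 9;  out=∅∪out(9)={6}
  fail(15) 'ea': from fail(7)=0 chase 'a': 0 ⇒ 0;  out=∅∪out(0)=∅
  fail(4) 'bbc': from fail(3)=1 chase 'c': 1→0 ⇒ 0;  out=∅∪out(0)=∅
  fail(12) 'bde': from fail(11)=9 chase 'e': 9→0 ⇒ 7;  out=∅∪out(7)=∅
  fail(16) 'eac': from fail(15)=0 chase 'c': 0 ⇒ 0;  out=∅∪out(0)=∅
  fail(5) 'bbcd': from fail(4)=0 chase 'd': 0 ⇒ 9;  out=∅∪out(9)={6}
  fail(13) 'bdea': from fail(12)=7 chase 'a': 7 ⇒ 15;  out=∅∪out(15)=∅
  fail(17) 'eacc': from fail(16)=0 chase 'c': 0 ⇒ 0;  out={5}∪out(0)={5}
  fail(6) 'bbcdd': from fail(5)=9 chase 'd': 9 ⇒ 10;  out={1}∪out(10)={1,3,6}
  fail(14) 'bdead': from fail(13)=15 chase 'd': 15→0 ⇒ 9;  out={4}∪out(9)={4,6}

Run:
i=0 'e': node 0→7
i=1 'd': node 7→8  emit P2@[0:1],P6@[1:1]
i=2 'd': node 8→10 (via fail)  emit P3@[1:2],P6@[2:2]
i=3 'a': node 10→0 (via fail)
i=4 'c': node 0→0
i=5 'a': node 0→0
i=6 'e': node 0→7
i=7 'd': node 7→8  emit P2@[6:7],P6@[7:7]
i=8 'c': node 8→0 (via fail)
i=9 'c': node 0→0
i=10 'b': node 0→1
i=11 'a': node 1→2  emit P0@[10:11]
i=12 'a': node 2→0 (via fail)
i=13 'e': node 0→7
i=14 'd': node 7→8  emit P2@[13:14],P6@[14:14]
i=15 'd': node 8→10 (via fail)  emit P3@[14:15],P6@[15:15]
i=16 'a': node 10→0 (via fail)
i=17 'c': node 0→0
i=18 'b': node 0→1
i=19 'e': node 1→7 (via fail)
i=20 'd': node 7→8  emit P2@[19:20],P6@[20:20]
i=21 'e': node 8→7 (via fail)
i=22 'e': node 7→7 (via fail)
i=23 'a': node 7→15
i=24 'c': node 15→16
i=25 'c': node 16→17  emit P5@[22:25]
i=26 'b': node 17→1 (via fail)
i=27 'd': node 1→11  emit P6@[27:27]
i=28 'e': node 11→12
i=29 'b': node 12→1 (via fail)
i=30 'a': node 1→2  emit P0@[29:30]
i=31 'c': node 2→0 (via fail)
i=32 'b': node 0→1
i=33 'b': node 1→3
i=34 'c': node 3→4
i=35 'd': node 4→5  emit P6@[35:35]
i=36 'd': node 5→6  emit P1@[32:36],P3@[35:36],P6@[36:36]
i=37 'b': node 6→1 (via fail)
i=38 'b': node 1→3
i=39 'c': node 3→4
i=40 'd': node 4→5  emit P6@[40:40]
i=41 'd': node 5→6  emit P1@[37:41],P3@[40:41],P6@[41:41]
i=42 'c': node 6→0 (via fail)
i=43 'a': node 0→0
i=44 'b': node 0→1
i=45 'b': node 1→3
i=46 'c': node 3→4
i=47 'd': node 4→5  emit P6@[47:47]
i=48 'd': node 5→6  emit P1@[44:48],P3@[47:48],P6@[48:48]
i=49 'd': node 6→10 (via fail)  emit P3@[48:49],P6@[49:49]
i=50 'd': node 10→10 (via fail)  emit P3@[49:50],P6@[50:50]
i=51 'a': node 10→0 (via fail)
i=52 'c': node 0→0
i=53 'd': node 0→9  emit P6@[53:53]
i=54 'b': node 9→1 (via fail)
i=55 'b': node 1→3
i=56 'd': node 3→11 (via fail)  emit P6@[56:56]
i=57 'e': node 11→12
i=58 'a': node 12→13
i=59 'd': node 13→14  emit P4@[55:59],P6@[59:59]
i=60 'b': node 14→1 (via fail)
i=61 'e': node 1→7 (via fail)
i=62 'd': node 7→8  emit P2@[61:62],P6@[62:62]
i=63 'd': node 8→10 (via fail)  emit P3@[62:63],P6@[63:63]
i=64 'd': node 10→10 (via fail)  emit P3@[63:64],P6@[64:64]
i=65 'e': node 10→7 (via fail)
i=66 'a': node 7→15
i=67 'c': node 15→16
i=68 'c': node 16→17  emit P5@[65:68]
i=69 'e': node 17→7 (via fail)
i=70 'a': node 7→15
i=71 'c': node 15→16
i=72 'b': node 16→1 (via fail)
i=73 'e': node 1→7 (via fail)
i=74 'e': node 7→7 (via fail)
i=75 'd': node 7→8  emit P2@[74:75],P6@[75:75]
i=76 'd': node 8→10 (via fail)  emit P3@[75:76],P6@[76:76]
i=77 'd': node 10→10 (via fail)  emit P3@[76:77],P6@[77:77]

Matches: [[1,2],[1,6],[2,3],[2,6],[7,2],[7,6],[11,0],[14,2],[14,6],[15,3],[15,6],[20,2],[20,6],[25,5],[27,6],[30,0],[35,6],[36,1],[36,3],[36,6],[40,6],[41,1],[41,3],[41,6],[47,6],[48,1],[48,3],[48,6],[49,3],[49,6],[50,3],[50,6],[53,6],[56,6],[59,4],[59,6],[62,2],[62,6],[63,3],[63,6],[64,3],[64,6],[68,5],[75,2],[75,6],[76,3],[76,6],[77,3],[77,6]]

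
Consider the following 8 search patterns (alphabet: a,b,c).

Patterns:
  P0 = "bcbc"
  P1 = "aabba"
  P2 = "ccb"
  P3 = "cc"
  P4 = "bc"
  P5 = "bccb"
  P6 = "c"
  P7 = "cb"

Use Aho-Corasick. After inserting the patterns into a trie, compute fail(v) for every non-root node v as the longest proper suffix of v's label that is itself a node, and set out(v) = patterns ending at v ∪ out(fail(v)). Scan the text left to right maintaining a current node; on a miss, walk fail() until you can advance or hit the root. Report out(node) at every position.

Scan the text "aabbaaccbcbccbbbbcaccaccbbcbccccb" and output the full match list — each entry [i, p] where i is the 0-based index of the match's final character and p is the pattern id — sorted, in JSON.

Construct AC machine:
Trie (insert patterns):
  0='ε' goto a→5 b→1 c→10
  1='b' goto c→2
  2='bc' goto b→3 c→13  [P4 ends]
  3='bcb' goto c→4
  4='bcbc' goto ·  [P0 ends]
  5='a' goto a→6
  6='aa' goto b→7
  7='aab' goto b→8
  8='aabb' goto a→9
  9='aabba' goto ·  [P1 ends]
  10='c' goto b→15 c→11  [P6 ends]
  11='cc' goto b→12  [P3 ends]
  12='ccb' goto ·  [P2 ends]
  13='bcc' goto b→14
  14='bccb' goto ·  [P5 ends]
  15='cb' goto ·  [P7 ends]

Failure links (BFS by depth):
  n1('b'): parent n0 fail=0; on 'b' 0 → fail=0;  out ∅∪∅=∅
  n5('a'): parent n0 fail=0; on 'a' 0 → fail=0;  out ∅∪∅=∅
  n10('c'): parent n0 fail=0; on 'c' 0 → fail=0;  out {6}∪∅={6}
  n2('bc'): parent n1 fail=0; on 'c' 0 → fail=10;  out {4}∪{6}={4,6}
  n6('aa'): parent n5 fail=0; on 'a' 0 → fail=5;  out ∅∪∅=∅
  n11('cc'): parent n10 fail=0; on 'c' 0 → fail=10;  out {3}∪{6}={3,6}
  n15('cb'): parent n10 fail=0; on 'b' 0 → fail=1;  out {7}∪∅={7}
  n3('bcb'): parent n2 fail=10; on 'b' 10 → fail=15;  out ∅∪{7}={7}
  n7('aab'): parent n6 fail=5; on 'b' 5→0 → fail=1;  out ∅∪∅=∅
  n12('ccb'): parent n11 fail=10; on 'b' 10 → fail=15;  out {2}∪{7}={2,7}
  n13('bcc'): parent n2 fail=10; on 'c' 10 → fail=11;  out ∅∪{3,6}={3,6}
  n4('bcbc'): parent n3 fail=15; on 'c' 15→1 → fail=2;  out {0}∪{4,6}={0,4,6}
  n8('aabb'): parent n7 fail=1; on 'b' 1→0 → fail=1;  out ∅∪∅=∅
  n14('bccb'): parent n13 fail=11; on 'b' 11 → fail=12;  out {5}∪{2,7}={2,5,7}
  n9('aabba'): parent n8 fail=1; on 'a' 1→0 → fail=5;  out {1}∪∅={1}

Scan:
[0] read 'a'  n0⇒n5
[1] read 'a'  n5⇒n6
[2] read 'b'  n6⇒n7
[3] read 'b'  n7⇒n8
[4] read 'a'  n8⇒n9  → match P1@[0:4]
[5] read 'a'  n9⇒n6 ·f
[6] read 'c'  n6⇒n10 ·f  → match P6@[6:6]
[7] read 'c'  n10⇒n11  → match P3@[6:7],P6@[7:7]
[8] read 'b'  n11⇒n12  → match P2@[6:8],P7@[7:8]
[9] read 'c'  n12⇒n2 ·f  → match P4@[8:9],P6@[9:9]
[10] read 'b'  n2⇒n3  → match P7@[9:10]
[11] read 'c'  n3⇒n4  → match P0@[8:11],P4@[10:11],P6@[11:11]
[12] read 'c'  n4⇒n13 ·f  → match P3@[11:12],P6@[12:12]
[13] read 'b'  n13⇒n14  → match P2@[11:13],P5@[10:13],P7@[12:13]
[14] read 'b'  n14⇒n1 ·f
[15] read 'b'  n1⇒n1 ·f
[16] read 'b'  n1⇒n1 ·f
[17] read 'c'  n1⇒n2  → match P4@[16:17],P6@[17:17]
[18] read 'a'  n2⇒n5 ·f
[19] read 'c'  n5⇒n10 ·f  → match P6@[19:19]
[20] read 'c'  n10⇒n11  → match P3@[19:20],P6@[20:20]
[21] read 'a'  n11⇒n5 ·f
[22] read 'c'  n5⇒n10 ·f  → match P6@[22:22]
[23] read 'c'  n10⇒n11  → match P3@[22:23],P6@[23:23]
[24] read 'b'  n11⇒n12  → match P2@[22:24],P7@[23:24]
[25] read 'b'  n12⇒n1 ·f
[26] read 'c'  n1⇒n2  → match P4@[25:26],P6@[26:26]
[27] read 'b'  n2⇒n3  → match P7@[26:27]
[28] read 'c'  n3⇒n4  → match P0@[25:28],P4@[27:28],P6@[28:28]
[29] read 'c'  n4⇒n13 ·f  → match P3@[28:29],P6@[29:29]
[30] read 'c'  n13⇒n11 ·f  → match P3@[29:30],P6@[30:30]
[31] read 'c'  n11⇒n11 ·f  → match P3@[30:31],P6@[31:31]
[32] read 'b'  n11⇒n12  → match P2@[30:32],P7@[31:32]

All matches (sorted): [[4,1],[6,6],[7,3],[7,6],[8,2],[8,7],[9,4],[9,6],[10,7],[11,0],[11,4],[11,6],[12,3],[12,6],[13,2],[13,5],[13,7],[17,4],[17,6],[19,6],[20,3],[20,6],[22,6],[23,3],[23,6],[24,2],[24,7],[26,4],[26,6],[27,7],[28,0],[28,4],[28,6],[29,3],[29,6],[30,3],[30,6],[31,3],[31,6],[32,2],[32,7]]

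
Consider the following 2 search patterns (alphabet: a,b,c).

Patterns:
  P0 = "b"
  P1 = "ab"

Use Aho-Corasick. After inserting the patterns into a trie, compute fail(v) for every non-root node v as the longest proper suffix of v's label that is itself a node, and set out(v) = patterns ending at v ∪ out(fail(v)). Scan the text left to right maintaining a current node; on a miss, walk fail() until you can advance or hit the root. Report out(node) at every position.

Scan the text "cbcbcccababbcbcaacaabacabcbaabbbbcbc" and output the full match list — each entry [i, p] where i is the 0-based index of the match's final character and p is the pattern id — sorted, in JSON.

Construct AC machine:
Trie (insert patterns):
  n0 'ε': a→2 b→1
  n1 'b': ·  [P0 ends]
  n2 'a': b→3
  n3 'ab': ·  [P1 ends]

BFS fail/out derivation:
  fail(1) 'b': from fail(0)=0 chase 'b': 0 ⇒ 0;  out={0}∪out(0)={0}
  fail(2) 'a': from fail(0)=0 chase 'a': 0 ⇒ 0;  out=∅∪out(0)=∅
  fail(3) 'ab': from fail(2)=0 chase 'b': 0 ⇒ 1;  out={1}∪out(1)={0,1}

Scan:
[0] read 'c'  n0⇒n0
[1] read 'b'  n0⇒n1  emit P0@[1:1]
[2] read 'c'  n1⇒n0 (via fail)
[3] read 'b'  n0⇒n1  emit P0@[3:3]
[4] read 'c'  n1⇒n0 (via fail)
[5] read 'c'  n0⇒n0
[6] read 'c'  n0⇒n0
[7] read 'a'  n0⇒n2
[8] read 'b'  n2⇒n3  emit P0@[8:8],P1@[7:8]
[9] read 'a'  n3⇒n2 (via fail)
[10] read 'b'  n2⇒n3  emit P0@[10:10],P1@[9:10]
[11] read 'b'  n3⇒n1 (via fail)  emit P0@[11:11]
[12] read 'c'  n1⇒n0 (via fail)
[13] read 'b'  n0⇒n1  emit P0@[13:13]
[14] read 'c'  n1⇒n0 (via fail)
[15] read 'a'  n0⇒n2
[16] read 'a'  n2⇒n2 (via fail)
[17] read 'c'  n2⇒n0 (via fail)
[18] read 'a'  n0⇒n2
[19] read 'a'  n2⇒n2 (via fail)
[20] read 'b'  n2⇒n3  emit P0@[20:20],P1@[19:20]
[21] read 'a'  n3⇒n2 (via fail)
[22] read 'c'  n2⇒n0 (via fail)
[23] read 'a'  n0⇒n2
[24] read 'b'  n2⇒n3  emit P0@[24:24],P1@[23:24]
[25] read 'c'  n3⇒n0 (via fail)
[26] read 'b'  n0⇒n1  emit P0@[26:26]
[27] read 'a'  n1⇒n2 (via fail)
[28] read 'a'  n2⇒n2 (via fail)
[29] read 'b'  n2⇒n3  emit P0@[29:29],P1@[28:29]
[30] read 'b'  n3⇒n1 (via fail)  emit P0@[30:30]
[31] read 'b'  n1⇒n1 (via fail)  emit P0@[31:31]
[32] read 'b'  n1⇒n1 (via fail)  emit P0@[32:32]
[33] read 'c'  n1⇒n0 (via fail)
[34] read 'b'  n0⇒n1  emit P0@[34:34]
[35] read 'c'  n1⇒n0 (via fail)

Result: [[1,0],[3,0],[8,0],[8,1],[10,0],[10,1],[11,0],[13,0],[20,0],[20,1],[24,0],[24,1],[26,0],[29,0],[29,1],[30,0],[31,0],[32,0],[34,0]]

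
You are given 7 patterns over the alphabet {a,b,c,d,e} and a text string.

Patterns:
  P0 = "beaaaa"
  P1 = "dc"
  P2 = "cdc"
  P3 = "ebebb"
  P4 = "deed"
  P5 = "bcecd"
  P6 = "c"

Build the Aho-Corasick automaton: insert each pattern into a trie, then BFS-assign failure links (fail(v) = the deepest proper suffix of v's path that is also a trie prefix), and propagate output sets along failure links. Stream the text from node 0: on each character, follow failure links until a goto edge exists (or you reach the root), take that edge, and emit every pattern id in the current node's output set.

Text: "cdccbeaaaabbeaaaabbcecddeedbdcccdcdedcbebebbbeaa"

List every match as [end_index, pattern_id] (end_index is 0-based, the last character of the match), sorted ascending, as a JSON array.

Build automaton:
Trie nodes:
  n0 'ε': b→1 c→9 d→7 e→12
  n1 'b': c→20 e→2
  n2 'be': a→3
  n3 'bea': a→4
  n4 'beaa': a→5
  n5 'beaaa': a→6
  n6 'beaaaa': ·  ←P0
  n7 'd': c→8 e→17
  n8 'dc': ·  ←P1
  n9 'c': d→10  ←P6
  n10 'cd': c→11
  n11 'cdc': ·  ←P2
  n12 'e': b→13
  n13 'eb': e→14
  n14 'ebe': b→15
  n15 'ebeb': b→16
  n16 'ebebb': ·  ←P3
  n17 'de': e→18
  n18 'dee': d→19
  n19 'deed': ·  ←P4
  n20 'bc': e→21
  n21 'bce': c→22
  n22 'bcec': d→23
  n23 'bcecd': ·  ←P5

BFS fail/out derivation:
  fail(1) 'b': from fail(0)=0 chase 'b': 0 ⇒ 0;  out=∅∪out(0)=∅
  fail(7) 'd': from fail(0)=0 chase 'd': 0 ⇒ 0;  out=∅∪out(0)=∅
  fail(9) 'c': from fail(0)=0 chase 'c': 0 ⇒ 0;  out={6}∪out(0)={6}
  fail(12) 'e': from fail(0)=0 chase 'e': 0 ⇒ 0;  out=∅∪out(0)=∅
  fail(2) 'be': from fail(1)=0 chase 'e': 0 ⇒ 12;  out=∅∪out(12)=∅
  fail(8) 'dc': from fail(7)=0 chase 'c': 0 ⇒ 9;  out={1}∪out(9)={1,6}
  fail(10) 'cd': from fail(9)=0 chase 'd': 0 ⇒ 7;  out=∅∪out(7)=∅
  fail(13) 'eb': from fail(12)=0 chase 'b': 0 ⇒ 1;  out=∅∪out(1)=∅
  fail(17) 'de': from fail(7)=0 chase 'e': 0 ⇒ 12;  out=∅∪out(12)=∅
  fail(20) 'bc': from fail(1)=0 chase 'c': 0 ⇒ 9;  out=∅∪out(9)={6}
  fail(3) 'bea': from fail(2)=12 chase 'a': 12→0 ⇒ 0;  out=∅∪out(0)=∅
  fail(11) 'cdc': from fail(10)=7 chase 'c': 7 ⇒ 8;  out={2}∪out(8)={1,2,6}
  fail(14) 'ebe': from fail(13)=1 chase 'e': 1 ⇒ 2;  out=∅∪out(2)=∅
  fail(18) 'dee': from fail(17)=12 chase 'e': 12→0 ⇒ 12;  out=∅∪out(12)=∅
  fail(21) 'bce': from fail(20)=9 chase 'e': 9→0 ⇒ 12;  out=∅∪out(12)=∅
  fail(4) 'beaa': from fail(3)=0 chase 'a': 0 ⇒ 0;  out=∅∪out(0)=∅
  fail(15) 'ebeb': from fail(14)=2 chase 'b': 2→12 ⇒ 13;  out=∅∪out(13)=∅
  fail(19) 'deed': from fail(18)=12 chase 'd': 12→0 ⇒ 7;  out={4}∪out(7)={4}
  fail(22) 'bcec': from fail(21)=12 chase 'c': 12→0 ⇒ 9;  out=∅∪out(9)={6}
  fail(5) 'beaaa': from fail(4)=0 chase 'a': 0 ⇒ 0;  out=∅∪out(0)=∅
  fail(16) 'ebebb': from fail(15)=13 chase 'b': 13→1→0 ⇒ 1;  out={3}∪out(1)={3}
  fail(23) 'bcecd': from fail(22)=9 chase 'd': 9 ⇒ 10;  out={5}∪out(10)={5}
  fail(6) 'beaaaa': from fail(5)=0 chase 'a': 0 ⇒ 0;  out={0}∪out(0)={0}

Scan:
[0] read 'c'  n0⇒n9  ** P6@[0:0]
[1] read 'd'  n9⇒n10
[2] read 'c'  n10⇒n11  ** P1@[1:2],P2@[0:2],P6@[2:2]
[3] read 'c'  n11⇒n9 ·f  ** P6@[3:3]
[4] read 'b'  n9⇒n1 ·f
[5] read 'e'  n1⇒n2
[6] read 'a'  n2⇒n3
[7] read 'a'  n3⇒n4
[8] read 'a'  n4⇒n5
[9] read 'a'  n5⇒n6  ** P0@[4:9]
[10] read 'b'  n6⇒n1 ·f
[11] read 'b'  n1⇒n1 ·f
[12] read 'e'  n1⇒n2
[13] read 'a'  n2⇒n3
[14] read 'a'  n3⇒n4
[15] read 'a'  n4⇒n5
[16] read 'a'  n5⇒n6  ** P0@[11:16]
[17] read 'b'  n6⇒n1 ·f
[18] read 'b'  n1⇒n1 ·f
[19] read 'c'  n1⇒n20  ** P6@[19:19]
[20] read 'e'  n20⇒n21
[21] read 'c'  n21⇒n22  ** P6@[21:21]
[22] read 'd'  n22⇒n23  ** P5@[18:22]
[23] read 'd'  n23⇒n7 ·f
[24] read 'e'  n7⇒n17
[25] read 'e'  n17⇒n18
[26] read 'd'  n18⇒n19  ** P4@[23:26]
[27] read 'b'  n19⇒n1 ·f
[28] read 'd'  n1⇒n7 ·f
[29] read 'c'  n7⇒n8  ** P1@[28:29],P6@[29:29]
[30] read 'c'  n8⇒n9 ·f  ** P6@[30:30]
[31] read 'c'  n9⇒n9 ·f  ** P6@[31:31]
[32] read 'd'  n9⇒n10
[33] read 'c'  n10⇒n11  ** P1@[32:33],P2@[31:33],P6@[33:33]
[34] read 'd'  n11⇒n10 ·f
[35] read 'e'  n10⇒n17 ·f
[36] read 'd'  n17⇒n7 ·f
[37] read 'c'  n7⇒n8  ** P1@[36:37],P6@[37:37]
[38] read 'b'  n8⇒n1 ·f
[39] read 'e'  n1⇒n2
[40] read 'b'  n2⇒n13 ·f
[41] read 'e'  n13⇒n14
[42] read 'b'  n14⇒n15
[43] read 'b'  n15⇒n16  ** P3@[39:43]
[44] read 'b'  n16⇒n1 ·f
[45] read 'e'  n1⇒n2
[46] read 'a'  n2⇒n3
[47] read 'a'  n3⇒n4

Result: [[0,6],[2,1],[2,2],[2,6],[3,6],[9,0],[16,0],[19,6],[21,6],[22,5],[26,4],[29,1],[29,6],[30,6],[31,6],[33,1],[33,2],[33,6],[37,1],[37,6],[43,3]]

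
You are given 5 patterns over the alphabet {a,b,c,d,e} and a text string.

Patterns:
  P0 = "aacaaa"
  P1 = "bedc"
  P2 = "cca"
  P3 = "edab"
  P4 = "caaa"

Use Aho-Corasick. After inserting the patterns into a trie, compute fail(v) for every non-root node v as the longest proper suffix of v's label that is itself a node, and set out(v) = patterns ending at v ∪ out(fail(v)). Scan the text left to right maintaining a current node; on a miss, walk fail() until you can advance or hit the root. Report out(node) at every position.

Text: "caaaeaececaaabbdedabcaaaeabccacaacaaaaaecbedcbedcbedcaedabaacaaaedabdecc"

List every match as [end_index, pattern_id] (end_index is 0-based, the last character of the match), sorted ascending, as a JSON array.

Build automaton:
Trie nodes:
  n0 'ε': a→1 b→7 c→11 e→14
  n1 'a': a→2
  n2 'aa': c→3
  n3 'aac': a→4
  n4 'aaca': a→5
  n5 'aacaa': a→6
  n6 'aacaaa': ·  ←P0
  n7 'b': e→8
  n8 'be': d→9
  n9 'bed': c→10
  n10 'bedc': ·  ←P1
  n11 'c': a→18 c→12
  n12 'cc': a→13
  n13 'cca': ·  ←P2
  n14 'e': d→15
  n15 'ed': a→16
  n16 'eda': b→17
  n17 'edab': ·  ←P3
  n18 'ca': a→19
  n19 'caa': a→20
  n20 'caaa': ·  ←P4

BFS fail/out derivation:
  fail(1) 'a': from fail(0)=0 chase 'a': 0 ⇒ 0;  out=∅∪out(0)=∅
  fail(7) 'b': from fail(0)=0 chase 'b': 0 ⇒ 0;  out=∅∪out(0)=∅
  fail(11) 'c': from fail(0)=0 chase 'c': 0 ⇒ 0;  out=∅∪out(0)=∅
  fail(14) 'e': from fail(0)=0 chase 'e': 0 ⇒ 0;  out=∅∪out(0)=∅
  fail(2) 'aa': from fail(1)=0 chase 'a': 0 ⇒ 1;  out=∅∪out(1)=∅
  fail(8) 'be': from fail(7)=0 chase 'e': 0 ⇒ 14;  out=∅∪out(14)=∅
  fail(12) 'cc': from fail(11)=0 chase 'c': 0 ⇒ 11;  out=∅∪out(11)=∅
  fail(15) 'ed': from fail(14)=0 chase 'd': 0 ⇒ 0;  out=∅∪out(0)=∅
  fail(18) 'ca': from fail(11)=0 chase 'a': 0 ⇒ 1;  out=∅∪out(1)=∅
  fail(3) 'aac': from fail(2)=1 chase 'c': 1→0 ⇒ 11;  out=∅∪out(11)=∅
  fail(9) 'bed': from fail(8)=14 chase 'd': 14 ⇒ 15;  out=∅∪out(15)=∅
  fail(13) 'cca': from fail(12)=11 chase 'a': 11 ⇒ 18;  out={2}∪out(18)={2}
  fail(16) 'eda': from fail(15)=0 chase 'a': 0 ⇒ 1;  out=∅∪out(1)=∅
  fail(19) 'caa': from fail(18)=1 chase 'a': 1 ⇒ 2;  out=∅∪out(2)=∅
  fail(4) 'aaca': from fail(3)=11 chase 'a': 11 ⇒ 18;  out=∅∪out(18)=∅
  fail(10) 'bedc': from fail(9)=15 chase 'c': 15→0 ⇒ 11;  out={1}∪out(11)={1}
  fail(17) 'edab': from fail(16)=1 chase 'b': 1→0 ⇒ 7;  out={3}∪out(7)={3}
  fail(20) 'caaa': from fail(19)=2 chase 'a': 2→1 ⇒ 2;  out={4}∪out(2)={4}
  fail(5) 'aacaa': from fail(4)=18 chase 'a': 18 ⇒ 19;  out=∅∪out(19)=∅
  fail(6) 'aacaaa': from fail(5)=19 chase 'a': 19 ⇒ 20;  out={0}∪out(20)={0,4}

Text stream:
i=0 'c': node 0→11
i=1 'a': node 11→18
i=2 'a': node 18→19
i=3 'a': node 19→20  ** P4@[0:3]
i=4 'e': node 20→14 (fail-walked)
i=5 'a': node 14→1 (fail-walked)
i=6 'e': node 1→14 (fail-walked)
i=7 'c': node 14→11 (fail-walked)
i=8 'e': node 11→14 (fail-walked)
i=9 'c': node 14→11 (fail-walked)
i=10 'a': node 11→18
i=11 'a': node 18→19
i=12 'a': node 19→20  ** P4@[9:12]
i=13 'b': node 20→7 (fail-walked)
i=14 'b': node 7→7 (fail-walked)
i=15 'd': node 7→0 (fail-walked)
i=16 'e': node 0→14
i=17 'd': node 14→15
i=18 'a': node 15→16
i=19 'b': node 16→17  ** P3@[16:19]
i=20 'c': node 17→11 (fail-walked)
i=21 'a': node 11→18
i=22 'a': node 18→19
i=23 'a': node 19→20  ** P4@[20:23]
i=24 'e': node 20→14 (fail-walked)
i=25 'a': node 14→1 (fail-walked)
i=26 'b': node 1→7 (fail-walked)
i=27 'c': node 7→11 (fail-walked)
i=28 'c': node 11→12
i=29 'a': node 12→13  ** P2@[27:29]
i=30 'c': node 13→11 (fail-walked)
i=31 'a': node 11→18
i=32 'a': node 18→19
i=33 'c': node 19→3 (fail-walked)
i=34 'a': node 3→4
i=35 'a': node 4→5
i=36 'a': node 5→6  ** P0@[31:36],P4@[33:36]
i=37 'a': node 6→2 (fail-walked)
i=38 'a': node 2→2 (fail-walked)
i=39 'e': node 2→14 (fail-walked)
i=40 'c': node 14→11 (fail-walked)
i=41 'b': node 11→7 (fail-walked)
i=42 'e': node 7→8
i=43 'd': node 8→9
i=44 'c': node 9→10  ** P1@[41:44]
i=45 'b': node 10→7 (fail-walked)
i=46 'e': node 7→8
i=47 'd': node 8→9
i=48 'c': node 9→10  ** P1@[45:48]
i=49 'b': node 10→7 (fail-walked)
i=50 'e': node 7→8
i=51 'd': node 8→9
i=52 'c': node 9→10  ** P1@[49:52]
i=53 'a': node 10→18 (fail-walked)
i=54 'e': node 18→14 (fail-walked)
i=55 'd': node 14→15
i=56 'a': node 15→16
i=57 'b': node 16→17  ** P3@[54:57]
i=58 'a': node 17→1 (fail-walked)
i=59 'a': node 1→2
i=60 'c': node 2→3
i=61 'a': node 3→4
i=62 'a': node 4→5
i=63 'a': node 5→6  ** P0@[58:63],P4@[60:63]
i=64 'e': node 6→14 (fail-walked)
i=65 'd': node 14→15
i=66 'a': node 15→16
i=67 'b': node 16→17  ** P3@[64:67]
i=68 'd': node 17→0 (fail-walked)
i=69 'e': node 0→14
i=70 'c': node 14→11 (fail-walked)
i=71 'c': node 11→12

Result: [[3,4],[12,4],[19,3],[23,4],[29,2],[36,0],[36,4],[44,1],[48,1],[52,1],[57,3],[63,0],[63,4],[67,3]]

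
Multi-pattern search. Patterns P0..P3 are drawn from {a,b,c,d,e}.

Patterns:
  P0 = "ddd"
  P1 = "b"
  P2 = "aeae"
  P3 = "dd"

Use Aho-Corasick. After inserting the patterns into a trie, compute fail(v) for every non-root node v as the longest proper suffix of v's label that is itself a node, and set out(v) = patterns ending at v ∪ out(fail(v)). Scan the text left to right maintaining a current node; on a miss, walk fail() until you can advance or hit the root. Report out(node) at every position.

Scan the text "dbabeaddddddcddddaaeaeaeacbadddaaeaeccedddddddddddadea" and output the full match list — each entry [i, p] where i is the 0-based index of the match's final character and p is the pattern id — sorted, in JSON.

Build:
Trie nodes:
  n0 'ε': a→5 b→4 d→1
  n1 'd': d→2
  n2 'dd': d→3  ←P3
  n3 'ddd': ·  ←P0
  n4 'b': ·  ←P1
  n5 'a': e→6
  n6 'ae': a→7
  n7 'aea': e→8
  n8 'aeae': ·  ←P2

BFS fail/out derivation:
  n1('d'): parent n0 fail=0; on 'd' 0 → fail=0;  out ∅∪∅=∅
  n4('b'): parent n0 fail=0; on 'b' 0 → fail=0;  out {1}∪∅={1}
  n5('a'): parent n0 fail=0; on 'a' 0 → fail=0;  out ∅∪∅=∅
  n2('dd'): parent n1 fail=0; on 'd' 0 → fail=1;  out {3}∪∅={3}
  n6('ae'): parent n5 fail=0; on 'e' 0 → fail=0;  out ∅∪∅=∅
  n3('ddd'): parent n2 fail=1; on 'd' 1 → fail=2;  out {0}∪{3}={0,3}
  n7('aea'): parent n6 fail=0; on 'a' 0 → fail=5;  out ∅∪∅=∅
  n8('aeae'): parent n7 fail=5; on 'e' 5 → fail=6;  out {2}∪∅={2}

Text stream:
[0] read 'd'  n0⇒n1
[1] read 'b'  n1⇒n4 ·f  emit P1@[1:1]
[2] read 'a'  n4⇒n5 ·f
[3] read 'b'  n5⇒n4 ·f  emit P1@[3:3]
[4] read 'e'  n4⇒n0 ·f
[5] read 'a'  n0⇒n5
[6] read 'd'  n5⇒n1 ·f
[7] read 'd'  n1⇒n2  emit P3@[6:7]
[8] read 'd'  n2⇒n3  emit P0@[6:8],P3@[7:8]
[9] read 'd'  n3⇒n3 ·f  emit P0@[7:9],P3@[8:9]
[10] read 'd'  n3⇒n3 ·f  emit P0@[8:10],P3@[9:10]
[11] read 'd'  n3⇒n3 ·f  emit P0@[9:11],P3@[10:11]
[12] read 'c'  n3⇒n0 ·f
[13] read 'd'  n0⇒n1
[14] read 'd'  n1⇒n2  emit P3@[13:14]
[15] read 'd'  n2⇒n3  emit P0@[13:15],P3@[14:15]
[16] read 'd'  n3⇒n3 ·f  emit P0@[14:16],P3@[15:16]
[17] read 'a'  n3⇒n5 ·f
[18] read 'a'  n5⇒n5 ·f
[19] read 'e'  n5⇒n6
[20] read 'a'  n6⇒n7
[21] read 'e'  n7⇒n8  emit P2@[18:21]
[22] read 'a'  n8⇒n7 ·f
[23] read 'e'  n7⇒n8  emit P2@[20:23]
[24] read 'a'  n8⇒n7 ·f
[25] read 'c'  n7⇒n0 ·f
[26] read 'b'  n0⇒n4  emit P1@[26:26]
[27] read 'a'  n4⇒n5 ·f
[28] read 'd'  n5⇒n1 ·f
[29] read 'd'  n1⇒n2  emit P3@[28:29]
[30] read 'd'  n2⇒n3  emit P0@[28:30],P3@[29:30]
[31] read 'a'  n3⇒n5 ·f
[32] read 'a'  n5⇒n5 ·f
[33] read 'e'  n5⇒n6
[34] read 'a'  n6⇒n7
[35] read 'e'  n7⇒n8  emit P2@[32:35]
[36] read 'c'  n8⇒n0 ·f
[37] read 'c'  n0⇒n0
[38] read 'e'  n0⇒n0
[39] read 'd'  n0⇒n1
[40] read 'd'  n1⇒n2  emit P3@[39:40]
[41] read 'd'  n2⇒n3  emit P0@[39:41],P3@[40:41]
[42] read 'd'  n3⇒n3 ·f  emit P0@[40:42],P3@[41:42]
[43] read 'd'  n3⇒n3 ·f  emit P0@[41:43],P3@[42:43]
[44] read 'd'  n3⇒n3 ·f  emit P0@[42:44],P3@[43:44]
[45] read 'd'  n3⇒n3 ·f  emit P0@[43:45],P3@[44:45]
[46] read 'd'  n3⇒n3 ·f  emit P0@[44:46],P3@[45:46]
[47] read 'd'  n3⇒n3 ·f  emit P0@[45:47],P3@[46:47]
[48] read 'd'  n3⇒n3 ·f  emit P0@[46:48],P3@[47:48]
[49] read 'd'  n3⇒n3 ·f  emit P0@[47:49],P3@[48:49]
[50] read 'a'  n3⇒n5 ·f
[51] read 'd'  n5⇒n1 ·f
[52] read 'e'  n1⇒n0 ·f
[53] read 'a'  n0⇒n5

Matches: [[1,1],[3,1],[7,3],[8,0],[8,3],[9,0],[9,3],[10,0],[10,3],[11,0],[11,3],[14,3],[15,0],[15,3],[16,0],[16,3],[21,2],[23,2],[26,1],[29,3],[30,0],[30,3],[35,2],[40,3],[41,0],[41,3],[42,0],[42,3],[43,0],[43,3],[44,0],[44,3],[45,0],[45,3],[46,0],[46,3],[47,0],[47,3],[48,0],[48,3],[49,0],[49,3]]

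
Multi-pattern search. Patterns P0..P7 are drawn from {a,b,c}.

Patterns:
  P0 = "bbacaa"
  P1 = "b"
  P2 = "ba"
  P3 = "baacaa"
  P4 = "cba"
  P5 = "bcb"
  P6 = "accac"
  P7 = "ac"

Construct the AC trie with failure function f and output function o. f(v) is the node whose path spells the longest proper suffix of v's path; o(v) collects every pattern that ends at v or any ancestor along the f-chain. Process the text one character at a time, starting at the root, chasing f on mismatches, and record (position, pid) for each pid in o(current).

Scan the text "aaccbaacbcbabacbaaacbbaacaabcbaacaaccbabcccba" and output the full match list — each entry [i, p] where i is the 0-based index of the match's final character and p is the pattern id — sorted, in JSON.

Construct AC machine:
Trie nodes:
  n0 'ε': a→17 b→1 c→12
  n1 'b': a→7 b→2 c→15  [P1 ends]
  n2 'bb': a→3
  n3 'bba': c→4
  n4 'bbac': a→5
  n5 'bbaca': a→6
  n6 'bbacaa': ·  [P0 ends]
  n7 'ba': a→8  [P2 ends]
  n8 'baa': c→9
  n9 'baac': a→10
  n10 'baaca': a→11
  n11 'baacaa': ·  [P3 ends]
  n12 'c': b→13
  n13 'cb': a→14
  n14 'cba': ·  [P4 ends]
  n15 'bc': b→16
  n16 'bcb': ·  [P5 ends]
  n17 'a': c→18
  n18 'ac': c→19  [P7 ends]
  n19 'acc': a→20
  n20 'acca': c→21
  n21 'accac': ·  [P6 ends]

Failure links (BFS by depth):
  fail(1) 'b': from fail(0)=0 chase 'b': 0 ⇒ 0;  out={1}∪out(0)={1}
  fail(12) 'c': from fail(0)=0 chase 'c': 0 ⇒ 0;  out=∅∪out(0)=∅
  fail(17) 'a': from fail(0)=0 chase 'a': 0 ⇒ 0;  out=∅∪out(0)=∅
  fail(2) 'bb': from fail(1)=0 chase 'b': 0 ⇒ 1;  out=∅∪out(1)={1}
  fail(7) 'ba': from fail(1)=0 chase 'a': 0 ⇒ 17;  out={2}∪out(17)={2}
  fail(13) 'cb': from fail(12)=0 chase 'b': 0 ⇒ 1;  out=∅∪out(1)={1}
  fail(15) 'bc': from fail(1)=0 chase 'c': 0 ⇒ 12;  out=∅∪out(12)=∅
  fail(18) 'ac': from fail(17)=0 chase 'c': 0 ⇒ 12;  out={7}∪out(12)={7}
  fail(3) 'bba': from fail(2)=1 chase 'a': 1 ⇒ 7;  out=∅∪out(7)={2}
  fail(8) 'baa': from fail(7)=17 chase 'a': 17→0 ⇒ 17;  out=∅∪out(17)=∅
  fail(14) 'cba': from fail(13)=1 chase 'a': 1 ⇒ 7;  out={4}∪out(7)={2,4}
  fail(16) 'bcb': from fail(15)=12 chase 'b': 12 ⇒ 13;  out={5}∪out(13)={1,5}
  fail(19) 'acc': from fail(18)=12 chase 'c': 12→0 ⇒ 12;  out=∅∪out(12)=∅
  fail(4) 'bbac': from fail(3)=7 chase 'c': 7→17 ⇒ 18;  out=∅∪out(18)={7}
  fail(9) 'baac': from fail(8)=17 chase 'c': 17 ⇒ 18;  out=∅∪out(18)={7}
  fail(20) 'acca': from fail(19)=12 chase 'a': 12→0 ⇒ 17;  out=∅∪out(17)=∅
  fail(5) 'bbaca': from fail(4)=18 chase 'a': 18→12→0 ⇒ 17;  out=∅∪out(17)=∅
  fail(10) 'baaca': from fail(9)=18 chase 'a': 18→12→0 ⇒ 17;  out=∅∪out(17)=∅
  fail(21) 'accac': from fail(20)=17 chase 'c': 17 ⇒ 18;  out={6}∪out(18)={6,7}
  fail(6) 'bbacaa': from fail(5)=17 chase 'a': 17→0 ⇒ 17;  out={0}∪out(17)={0}
  fail(11) 'baacaa': from fail(10)=17 chase 'a': 17→0 ⇒ 17;  out={3}∪out(17)={3}

Text stream:
pos 0 'a': at 17
pos 1 'a': at 17 (fail-walked)
pos 2 'c': at 18  ** P7@[1:2]
pos 3 'c': at 19
pos 4 'b': at 13 (fail-walked)  ** P1@[4:4]
pos 5 'a': at 14  ** P2@[4:5],P4@[3:5]
pos 6 'a': at 8 (fail-walked)
pos 7 'c': at 9  ** P7@[6:7]
pos 8 'b': at 13 (fail-walked)  ** P1@[8:8]
pos 9 'c': at 15 (fail-walked)
pos 10 'b': at 16  ** P1@[10:10],P5@[8:10]
pos 11 'a': at 14 (fail-walked)  ** P2@[10:11],P4@[9:11]
pos 12 'b': at 1 (fail-walked)  ** P1@[12:12]
pos 13 'a': at 7  ** P2@[12:13]
pos 14 'c': at 18 (fail-walked)  ** P7@[13:14]
pos 15 'b': at 13 (fail-walked)  ** P1@[15:15]
pos 16 'a': at 14  ** P2@[15:16],P4@[14:16]
pos 17 'a': at 8 (fail-walked)
pos 18 'a': at 17 (fail-walked)
pos 19 'c': at 18  ** P7@[18:19]
pos 20 'b': at 13 (fail-walked)  ** P1@[20:20]
pos 21 'b': at 2 (fail-walked)  ** P1@[21:21]
pos 22 'a': at 3  ** P2@[21:22]
pos 23 'a': at 8 (fail-walked)
pos 24 'c': at 9  ** P7@[23:24]
pos 25 'a': at 10
pos 26 'a': at 11  ** P3@[21:26]
pos 27 'b': at 1 (fail-walked)  ** P1@[27:27]
pos 28 'c': at 15
pos 29 'b': at 16  ** P1@[29:29],P5@[27:29]
pos 30 'a': at 14 (fail-walked)  ** P2@[29:30],P4@[28:30]
pos 31 'a': at 8 (fail-walked)
pos 32 'c': at 9  ** P7@[31:32]
pos 33 'a': at 10
pos 34 'a': at 11  ** P3@[29:34]
pos 35 'c': at 18 (fail-walked)  ** P7@[34:35]
pos 36 'c': at 19
pos 37 'b': at 13 (fail-walked)  ** P1@[37:37]
pos 38 'a': at 14  ** P2@[37:38],P4@[36:38]
pos 39 'b': at 1 (fail-walked)  ** P1@[39:39]
pos 40 'c': at 15
pos 41 'c': at 12 (fail-walked)
pos 42 'c': at 12 (fail-walked)
pos 43 'b': at 13  ** P1@[43:43]
pos 44 'a': at 14  ** P2@[43:44],P4@[42:44]

Matches: [[2,7],[4,1],[5,2],[5,4],[7,7],[8,1],[10,1],[10,5],[11,2],[11,4],[12,1],[13,2],[14,7],[15,1],[16,2],[16,4],[19,7],[20,1],[21,1],[22,2],[24,7],[26,3],[27,1],[29,1],[29,5],[30,2],[30,4],[32,7],[34,3],[35,7],[37,1],[38,2],[38,4],[39,1],[43,1],[44,2],[44,4]]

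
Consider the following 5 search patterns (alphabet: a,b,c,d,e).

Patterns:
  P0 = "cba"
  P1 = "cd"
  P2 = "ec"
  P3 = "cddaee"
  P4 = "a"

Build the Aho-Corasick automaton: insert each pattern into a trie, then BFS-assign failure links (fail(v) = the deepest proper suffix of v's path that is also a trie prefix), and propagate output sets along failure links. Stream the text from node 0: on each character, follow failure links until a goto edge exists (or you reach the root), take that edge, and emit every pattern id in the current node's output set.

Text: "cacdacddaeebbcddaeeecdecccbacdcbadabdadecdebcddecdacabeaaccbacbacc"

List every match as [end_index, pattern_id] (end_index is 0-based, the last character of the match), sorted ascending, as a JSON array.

Build automaton:
Trie nodes:
  n0 'ε': a→11 c→1 e→5
  n1 'c': b→2 d→4
  n2 'cb': a→3
  n3 'cba': ·  [P0 ends]
  n4 'cd': d→7  [P1 ends]
  n5 'e': c→6
  n6 'ec': ·  [P2 ends]
  n7 'cdd': a→8
  n8 'cdda': e→9
  n9 'cddae': e→10
  n10 'cddaee': ·  [P3 ends]
  n11 'a': ·  [P4 ends]

Failure links (BFS by depth):
  n1('c'): parent n0 fail=0; on 'c' 0 → fail=0;  out ∅∪∅=∅
  n5('e'): parent n0 fail=0; on 'e' 0 → fail=0;  out ∅∪∅=∅
  n11('a'): parent n0 fail=0; on 'a' 0 → fail=0;  out {4}∪∅={4}
  n2('cb'): parent n1 fail=0; on 'b' 0 → fail=0;  out ∅∪∅=∅
  n4('cd'): parent n1 fail=0; on 'd' 0 → fail=0;  out {1}∪∅={1}
  n6('ec'): parent n5 fail=0; on 'c' 0 → fail=1;  out {2}∪∅={2}
  n3('cba'): parent n2 fail=0; on 'a' 0 → fail=11;  out {0}∪{4}={0,4}
  n7('cdd'): parent n4 fail=0; on 'd' 0 → fail=0;  out ∅∪∅=∅
  n8('cdda'): parent n7 fail=0; on 'a' 0 → fail=11;  out ∅∪{4}={4}
  n9('cddae'): parent n8 fail=11; on 'e' 11→0 → fail=5;  out ∅∪∅=∅
  n10('cddaee'): parent n9 fail=5; on 'e' 5→0 → fail=5;  out {3}∪∅={3}

Run:
i=0 'c': node 0→1
i=1 'a': node 1→11 (fail-walked)  → match P4@[1:1]
i=2 'c': node 11→1 (fail-walked)
i=3 'd': node 1→4  → match P1@[2:3]
i=4 'a': node 4→11 (fail-walked)  → match P4@[4:4]
i=5 'c': node 11→1 (fail-walked)
i=6 'd': node 1→4  → match P1@[5:6]
i=7 'd': node 4→7
i=8 'a': node 7→8  → match P4@[8:8]
i=9 'e': node 8→9
i=10 'e': node 9→10  → match P3@[5:10]
i=11 'b': node 10→0 (fail-walked)
i=12 'b': node 0→0
i=13 'c': node 0→1
i=14 'd': node 1→4  → match P1@[13:14]
i=15 'd': node 4→7
i=16 'a': node 7→8  → match P4@[16:16]
i=17 'e': node 8→9
i=18 'e': node 9→10  → match P3@[13:18]
i=19 'e': node 10→5 (fail-walked)
i=20 'c': node 5→6  → match P2@[19:20]
i=21 'd': node 6→4 (fail-walked)  → match P1@[20:21]
i=22 'e': node 4→5 (fail-walked)
i=23 'c': node 5→6  → match P2@[22:23]
i=24 'c': node 6→1 (fail-walked)
i=25 'c': node 1→1 (fail-walked)
i=26 'b': node 1→2
i=27 'a': node 2→3  → match P0@[25:27],P4@[27:27]
i=28 'c': node 3→1 (fail-walked)
i=29 'd': node 1→4  → match P1@[28:29]
i=30 'c': node 4→1 (fail-walked)
i=31 'b': node 1→2
i=32 'a': node 2→3  → match P0@[30:32],P4@[32:32]
i=33 'd': node 3→0 (fail-walked)
i=34 'a': node 0→11  → match P4@[34:34]
i=35 'b': node 11→0 (fail-walked)
i=36 'd': node 0→0
i=37 'a': node 0→11  → match P4@[37:37]
i=38 'd': node 11→0 (fail-walked)
i=39 'e': node 0→5
i=40 'c': node 5→6  → match P2@[39:40]
i=41 'd': node 6→4 (fail-walked)  → match P1@[40:41]
i=42 'e': node 4→5 (fail-walked)
i=43 'b': node 5→0 (fail-walked)
i=44 'c': node 0→1
i=45 'd': node 1→4  → match P1@[44:45]
i=46 'd': node 4→7
i=47 'e': node 7→5 (fail-walked)
i=48 'c': node 5→6  → match P2@[47:48]
i=49 'd': node 6→4 (fail-walked)  → match P1@[48:49]
i=50 'a': node 4→11 (fail-walked)  → match P4@[50:50]
i=51 'c': node 11→1 (fail-walked)
i=52 'a': node 1→11 (fail-walked)  → match P4@[52:52]
i=53 'b': node 11→0 (fail-walked)
i=54 'e': node 0→5
i=55 'a': node 5→11 (fail-walked)  → match P4@[55:55]
i=56 'a': node 11→11 (fail-walked)  → match P4@[56:56]
i=57 'c': node 11→1 (fail-walked)
i=58 'c': node 1→1 (fail-walked)
i=59 'b': node 1→2
i=60 'a': node 2→3  → match P0@[58:60],P4@[60:60]
i=61 'c': node 3→1 (fail-walked)
i=62 'b': node 1→2
i=63 'a': node 2→3  → match P0@[61:63],P4@[63:63]
i=64 'c': node 3→1 (fail-walked)
i=65 'c': node 1→1 (fail-walked)

Result: [[1,4],[3,1],[4,4],[6,1],[8,4],[10,3],[14,1],[16,4],[18,3],[20,2],[21,1],[23,2],[27,0],[27,4],[29,1],[32,0],[32,4],[34,4],[37,4],[40,2],[41,1],[45,1],[48,2],[49,1],[50,4],[52,4],[55,4],[56,4],[60,0],[60,4],[63,0],[63,4]]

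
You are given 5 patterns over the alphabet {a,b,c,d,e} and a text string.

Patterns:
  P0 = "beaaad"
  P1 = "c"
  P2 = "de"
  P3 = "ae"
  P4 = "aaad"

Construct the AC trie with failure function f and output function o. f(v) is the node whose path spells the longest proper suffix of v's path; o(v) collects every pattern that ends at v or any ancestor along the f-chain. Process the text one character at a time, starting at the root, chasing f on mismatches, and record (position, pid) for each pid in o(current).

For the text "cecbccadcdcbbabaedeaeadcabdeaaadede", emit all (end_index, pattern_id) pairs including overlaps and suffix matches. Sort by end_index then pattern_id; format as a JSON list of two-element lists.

Build:
Trie nodes:
  0='ε' goto a→10 b→1 c→7 d→8
  1='b' goto e→2
  2='be' goto a→3
  3='bea' goto a→4
  4='beaa' goto a→5
  5='beaaa' goto d→6
  6='beaaad' goto ·  [P0 ends]
  7='c' goto ·  [P1 ends]
  8='d' goto e→9
  9='de' goto ·  [P2 ends]
  10='a' goto a→12 e→11
  11='ae' goto ·  [P3 ends]
  12='aa' goto a→13
  13='aaa' goto d→14
  14='aaad' goto ·  [P4 ends]

Failure links (BFS by depth):
  fail(1) 'b': from fail(0)=0 chase 'b': 0 ⇒ 0;  out=∅∪out(0)=∅
  fail(7) 'c': from fail(0)=0 chase 'c': 0 ⇒ 0;  out={1}∪out(0)={1}
  fail(8) 'd': from fail(0)=0 chase 'd': 0 ⇒ 0;  out=∅∪out(0)=∅
  fail(10) 'a': from fail(0)=0 chase 'a': 0 ⇒ 0;  out=∅∪out(0)=∅
  fail(2) 'be': from fail(1)=0 chase 'e': 0 ⇒ 0;  out=∅∪out(0)=∅
  fail(9) 'de': from fail(8)=0 chase 'e': 0 ⇒ 0;  out={2}∪out(0)={2}
  fail(11) 'ae': from fail(10)=0 chase 'e': 0 ⇒ 0;  out={3}∪out(0)={3}
  fail(12) 'aa': from fail(10)=0 chase 'a': 0 ⇒ 10;  out=∅∪out(10)=∅
  fail(3) 'bea': from fail(2)=0 chase 'a': 0 ⇒ 10;  out=∅∪out(10)=∅
  fail(13) 'aaa': from fail(12)=10 chase 'a': 10 ⇒ 12;  out=∅∪out(12)=∅
  fail(4) 'beaa': from fail(3)=10 chase 'a': 10 ⇒ 12;  out=∅∪out(12)=∅
  fail(14) 'aaad': from fail(13)=12 chase 'd': 12→10→0 ⇒ 8;  out={4}∪out(8)={4}
  fail(5) 'beaaa': from fail(4)=12 chase 'a': 12 ⇒ 13;  out=∅∪out(13)=∅
  fail(6) 'beaaad': from fail(5)=13 chase 'd': 13 ⇒ 14;  out={0}∪out(14)={0,4}

Scan:
i=0 'c': node 0→7  → match P1@[0:0]
i=1 'e': node 7→0 (via fail)
i=2 'c': node 0→7  → match P1@[2:2]
i=3 'b': node 7→1 (via fail)
i=4 'c': node 1→7 (via fail)  → match P1@[4:4]
i=5 'c': node 7→7 (via fail)  → match P1@[5:5]
i=6 'a': node 7→10 (via fail)
i=7 'd': node 10→8 (via fail)
i=8 'c': node 8→7 (via fail)  → match P1@[8:8]
i=9 'd': node 7→8 (via fail)
i=10 'c': node 8→7 (via fail)  → match P1@[10:10]
i=11 'b': node 7→1 (via fail)
i=12 'b': node 1→1 (via fail)
i=13 'a': node 1→10 (via fail)
i=14 'b': node 10→1 (via fail)
i=15 'a': node 1→10 (via fail)
i=16 'e': node 10→11  → match P3@[15:16]
i=17 'd': node 11→8 (via fail)
i=18 'e': node 8→9  → match P2@[17:18]
i=19 'a': node 9→10 (via fail)
i=20 'e': node 10→11  → match P3@[19:20]
i=21 'a': node 11→10 (via fail)
i=22 'd': node 10→8 (via fail)
i=23 'c': node 8→7 (via fail)  → match P1@[23:23]
i=24 'a': node 7→10 (via fail)
i=25 'b': node 10→1 (via fail)
i=26 'd': node 1→8 (via fail)
i=27 'e': node 8→9  → match P2@[26:27]
i=28 'a': node 9→10 (via fail)
i=29 'a': node 10→12
i=30 'a': node 12→13
i=31 'd': node 13→14  → match P4@[28:31]
i=32 'e': node 14→9 (via fail)  → match P2@[31:32]
i=33 'd': node 9→8 (via fail)
i=34 'e': node 8→9  → match P2@[33:34]

Matches: [[0,1],[2,1],[4,1],[5,1],[8,1],[10,1],[16,3],[18,2],[20,3],[23,1],[27,2],[31,4],[32,2],[34,2]]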